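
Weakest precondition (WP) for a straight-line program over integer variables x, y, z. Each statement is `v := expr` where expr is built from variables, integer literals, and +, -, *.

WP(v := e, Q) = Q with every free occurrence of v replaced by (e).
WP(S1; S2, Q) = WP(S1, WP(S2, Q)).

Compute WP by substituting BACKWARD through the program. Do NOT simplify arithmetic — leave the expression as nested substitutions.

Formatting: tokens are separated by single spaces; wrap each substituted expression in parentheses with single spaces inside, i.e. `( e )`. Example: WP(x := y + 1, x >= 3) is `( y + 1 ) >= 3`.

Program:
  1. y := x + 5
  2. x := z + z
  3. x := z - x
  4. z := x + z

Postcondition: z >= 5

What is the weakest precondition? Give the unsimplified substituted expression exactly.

Answer: ( ( z - ( z + z ) ) + z ) >= 5

Derivation:
post: z >= 5
stmt 4: z := x + z  -- replace 1 occurrence(s) of z with (x + z)
  => ( x + z ) >= 5
stmt 3: x := z - x  -- replace 1 occurrence(s) of x with (z - x)
  => ( ( z - x ) + z ) >= 5
stmt 2: x := z + z  -- replace 1 occurrence(s) of x with (z + z)
  => ( ( z - ( z + z ) ) + z ) >= 5
stmt 1: y := x + 5  -- replace 0 occurrence(s) of y with (x + 5)
  => ( ( z - ( z + z ) ) + z ) >= 5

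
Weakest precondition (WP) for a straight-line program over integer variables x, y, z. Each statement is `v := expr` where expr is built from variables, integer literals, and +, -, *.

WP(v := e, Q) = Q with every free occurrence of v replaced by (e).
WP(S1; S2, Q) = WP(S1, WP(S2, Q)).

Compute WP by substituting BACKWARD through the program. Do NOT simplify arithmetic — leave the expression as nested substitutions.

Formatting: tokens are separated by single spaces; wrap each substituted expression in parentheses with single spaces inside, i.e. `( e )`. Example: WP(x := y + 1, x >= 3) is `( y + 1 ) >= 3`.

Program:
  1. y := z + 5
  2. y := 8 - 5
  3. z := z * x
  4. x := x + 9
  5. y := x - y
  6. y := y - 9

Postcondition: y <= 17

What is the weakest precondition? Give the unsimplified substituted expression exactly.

post: y <= 17
stmt 6: y := y - 9  -- replace 1 occurrence(s) of y with (y - 9)
  => ( y - 9 ) <= 17
stmt 5: y := x - y  -- replace 1 occurrence(s) of y with (x - y)
  => ( ( x - y ) - 9 ) <= 17
stmt 4: x := x + 9  -- replace 1 occurrence(s) of x with (x + 9)
  => ( ( ( x + 9 ) - y ) - 9 ) <= 17
stmt 3: z := z * x  -- replace 0 occurrence(s) of z with (z * x)
  => ( ( ( x + 9 ) - y ) - 9 ) <= 17
stmt 2: y := 8 - 5  -- replace 1 occurrence(s) of y with (8 - 5)
  => ( ( ( x + 9 ) - ( 8 - 5 ) ) - 9 ) <= 17
stmt 1: y := z + 5  -- replace 0 occurrence(s) of y with (z + 5)
  => ( ( ( x + 9 ) - ( 8 - 5 ) ) - 9 ) <= 17

Answer: ( ( ( x + 9 ) - ( 8 - 5 ) ) - 9 ) <= 17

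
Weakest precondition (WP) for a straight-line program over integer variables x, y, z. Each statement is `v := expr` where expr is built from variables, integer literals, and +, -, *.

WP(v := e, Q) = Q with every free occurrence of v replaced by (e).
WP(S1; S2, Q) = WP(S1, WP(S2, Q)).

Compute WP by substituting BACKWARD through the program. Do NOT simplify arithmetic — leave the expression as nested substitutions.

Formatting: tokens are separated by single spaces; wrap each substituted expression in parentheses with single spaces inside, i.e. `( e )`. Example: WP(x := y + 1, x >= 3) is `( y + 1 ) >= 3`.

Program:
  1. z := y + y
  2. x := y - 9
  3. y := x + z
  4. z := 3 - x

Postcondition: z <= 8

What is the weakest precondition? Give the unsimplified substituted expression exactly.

post: z <= 8
stmt 4: z := 3 - x  -- replace 1 occurrence(s) of z with (3 - x)
  => ( 3 - x ) <= 8
stmt 3: y := x + z  -- replace 0 occurrence(s) of y with (x + z)
  => ( 3 - x ) <= 8
stmt 2: x := y - 9  -- replace 1 occurrence(s) of x with (y - 9)
  => ( 3 - ( y - 9 ) ) <= 8
stmt 1: z := y + y  -- replace 0 occurrence(s) of z with (y + y)
  => ( 3 - ( y - 9 ) ) <= 8

Answer: ( 3 - ( y - 9 ) ) <= 8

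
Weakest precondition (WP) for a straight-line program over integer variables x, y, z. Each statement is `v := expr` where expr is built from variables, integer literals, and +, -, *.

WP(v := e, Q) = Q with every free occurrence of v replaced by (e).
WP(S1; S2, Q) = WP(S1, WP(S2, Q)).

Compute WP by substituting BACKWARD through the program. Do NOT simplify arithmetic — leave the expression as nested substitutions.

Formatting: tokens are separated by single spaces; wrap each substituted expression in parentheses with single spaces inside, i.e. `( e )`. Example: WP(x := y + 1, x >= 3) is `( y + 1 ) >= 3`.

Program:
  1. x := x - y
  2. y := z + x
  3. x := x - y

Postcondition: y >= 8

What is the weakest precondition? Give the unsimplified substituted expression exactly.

Answer: ( z + ( x - y ) ) >= 8

Derivation:
post: y >= 8
stmt 3: x := x - y  -- replace 0 occurrence(s) of x with (x - y)
  => y >= 8
stmt 2: y := z + x  -- replace 1 occurrence(s) of y with (z + x)
  => ( z + x ) >= 8
stmt 1: x := x - y  -- replace 1 occurrence(s) of x with (x - y)
  => ( z + ( x - y ) ) >= 8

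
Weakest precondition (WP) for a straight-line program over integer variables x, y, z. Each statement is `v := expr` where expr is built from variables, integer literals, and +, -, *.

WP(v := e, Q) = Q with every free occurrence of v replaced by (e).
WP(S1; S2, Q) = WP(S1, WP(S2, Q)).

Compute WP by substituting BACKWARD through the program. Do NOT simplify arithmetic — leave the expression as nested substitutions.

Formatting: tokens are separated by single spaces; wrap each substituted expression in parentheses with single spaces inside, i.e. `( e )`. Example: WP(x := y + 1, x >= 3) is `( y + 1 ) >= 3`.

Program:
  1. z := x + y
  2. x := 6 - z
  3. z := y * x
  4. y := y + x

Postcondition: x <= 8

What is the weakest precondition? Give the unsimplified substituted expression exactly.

Answer: ( 6 - ( x + y ) ) <= 8

Derivation:
post: x <= 8
stmt 4: y := y + x  -- replace 0 occurrence(s) of y with (y + x)
  => x <= 8
stmt 3: z := y * x  -- replace 0 occurrence(s) of z with (y * x)
  => x <= 8
stmt 2: x := 6 - z  -- replace 1 occurrence(s) of x with (6 - z)
  => ( 6 - z ) <= 8
stmt 1: z := x + y  -- replace 1 occurrence(s) of z with (x + y)
  => ( 6 - ( x + y ) ) <= 8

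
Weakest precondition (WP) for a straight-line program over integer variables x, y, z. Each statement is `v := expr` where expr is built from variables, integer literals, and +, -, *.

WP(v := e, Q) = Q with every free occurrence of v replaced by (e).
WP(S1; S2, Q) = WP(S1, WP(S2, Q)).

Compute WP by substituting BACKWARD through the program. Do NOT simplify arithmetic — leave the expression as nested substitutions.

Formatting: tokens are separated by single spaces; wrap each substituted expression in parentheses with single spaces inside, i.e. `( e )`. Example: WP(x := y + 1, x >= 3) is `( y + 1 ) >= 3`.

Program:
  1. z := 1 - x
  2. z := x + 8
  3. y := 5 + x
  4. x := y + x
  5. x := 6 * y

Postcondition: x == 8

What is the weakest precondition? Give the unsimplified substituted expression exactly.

post: x == 8
stmt 5: x := 6 * y  -- replace 1 occurrence(s) of x with (6 * y)
  => ( 6 * y ) == 8
stmt 4: x := y + x  -- replace 0 occurrence(s) of x with (y + x)
  => ( 6 * y ) == 8
stmt 3: y := 5 + x  -- replace 1 occurrence(s) of y with (5 + x)
  => ( 6 * ( 5 + x ) ) == 8
stmt 2: z := x + 8  -- replace 0 occurrence(s) of z with (x + 8)
  => ( 6 * ( 5 + x ) ) == 8
stmt 1: z := 1 - x  -- replace 0 occurrence(s) of z with (1 - x)
  => ( 6 * ( 5 + x ) ) == 8

Answer: ( 6 * ( 5 + x ) ) == 8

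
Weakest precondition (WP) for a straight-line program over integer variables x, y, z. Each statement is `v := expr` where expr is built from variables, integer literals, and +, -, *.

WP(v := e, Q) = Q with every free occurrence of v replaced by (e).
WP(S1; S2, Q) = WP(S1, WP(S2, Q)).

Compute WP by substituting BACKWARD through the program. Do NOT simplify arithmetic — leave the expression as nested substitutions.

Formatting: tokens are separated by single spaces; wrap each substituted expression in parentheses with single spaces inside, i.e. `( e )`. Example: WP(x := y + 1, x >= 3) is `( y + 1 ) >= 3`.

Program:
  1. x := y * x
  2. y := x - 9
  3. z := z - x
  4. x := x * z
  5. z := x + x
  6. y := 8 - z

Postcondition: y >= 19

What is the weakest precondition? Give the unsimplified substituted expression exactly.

post: y >= 19
stmt 6: y := 8 - z  -- replace 1 occurrence(s) of y with (8 - z)
  => ( 8 - z ) >= 19
stmt 5: z := x + x  -- replace 1 occurrence(s) of z with (x + x)
  => ( 8 - ( x + x ) ) >= 19
stmt 4: x := x * z  -- replace 2 occurrence(s) of x with (x * z)
  => ( 8 - ( ( x * z ) + ( x * z ) ) ) >= 19
stmt 3: z := z - x  -- replace 2 occurrence(s) of z with (z - x)
  => ( 8 - ( ( x * ( z - x ) ) + ( x * ( z - x ) ) ) ) >= 19
stmt 2: y := x - 9  -- replace 0 occurrence(s) of y with (x - 9)
  => ( 8 - ( ( x * ( z - x ) ) + ( x * ( z - x ) ) ) ) >= 19
stmt 1: x := y * x  -- replace 4 occurrence(s) of x with (y * x)
  => ( 8 - ( ( ( y * x ) * ( z - ( y * x ) ) ) + ( ( y * x ) * ( z - ( y * x ) ) ) ) ) >= 19

Answer: ( 8 - ( ( ( y * x ) * ( z - ( y * x ) ) ) + ( ( y * x ) * ( z - ( y * x ) ) ) ) ) >= 19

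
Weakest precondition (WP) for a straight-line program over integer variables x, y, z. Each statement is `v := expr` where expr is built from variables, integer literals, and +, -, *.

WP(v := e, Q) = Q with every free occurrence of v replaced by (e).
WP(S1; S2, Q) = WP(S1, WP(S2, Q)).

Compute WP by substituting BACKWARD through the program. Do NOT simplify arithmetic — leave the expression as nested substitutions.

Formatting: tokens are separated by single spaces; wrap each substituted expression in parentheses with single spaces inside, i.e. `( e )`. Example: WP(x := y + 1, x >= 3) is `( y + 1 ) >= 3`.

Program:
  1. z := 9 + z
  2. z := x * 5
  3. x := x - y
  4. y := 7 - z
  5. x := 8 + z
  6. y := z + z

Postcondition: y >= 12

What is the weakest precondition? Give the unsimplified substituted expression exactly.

post: y >= 12
stmt 6: y := z + z  -- replace 1 occurrence(s) of y with (z + z)
  => ( z + z ) >= 12
stmt 5: x := 8 + z  -- replace 0 occurrence(s) of x with (8 + z)
  => ( z + z ) >= 12
stmt 4: y := 7 - z  -- replace 0 occurrence(s) of y with (7 - z)
  => ( z + z ) >= 12
stmt 3: x := x - y  -- replace 0 occurrence(s) of x with (x - y)
  => ( z + z ) >= 12
stmt 2: z := x * 5  -- replace 2 occurrence(s) of z with (x * 5)
  => ( ( x * 5 ) + ( x * 5 ) ) >= 12
stmt 1: z := 9 + z  -- replace 0 occurrence(s) of z with (9 + z)
  => ( ( x * 5 ) + ( x * 5 ) ) >= 12

Answer: ( ( x * 5 ) + ( x * 5 ) ) >= 12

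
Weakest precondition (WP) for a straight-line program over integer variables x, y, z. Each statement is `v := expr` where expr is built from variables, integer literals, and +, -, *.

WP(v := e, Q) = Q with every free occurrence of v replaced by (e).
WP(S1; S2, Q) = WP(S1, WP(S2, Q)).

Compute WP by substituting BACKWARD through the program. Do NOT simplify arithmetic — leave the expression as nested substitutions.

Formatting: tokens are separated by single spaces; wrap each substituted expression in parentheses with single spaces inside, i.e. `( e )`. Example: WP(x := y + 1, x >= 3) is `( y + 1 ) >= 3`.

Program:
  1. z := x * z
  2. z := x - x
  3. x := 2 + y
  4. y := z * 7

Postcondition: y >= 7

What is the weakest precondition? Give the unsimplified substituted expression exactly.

post: y >= 7
stmt 4: y := z * 7  -- replace 1 occurrence(s) of y with (z * 7)
  => ( z * 7 ) >= 7
stmt 3: x := 2 + y  -- replace 0 occurrence(s) of x with (2 + y)
  => ( z * 7 ) >= 7
stmt 2: z := x - x  -- replace 1 occurrence(s) of z with (x - x)
  => ( ( x - x ) * 7 ) >= 7
stmt 1: z := x * z  -- replace 0 occurrence(s) of z with (x * z)
  => ( ( x - x ) * 7 ) >= 7

Answer: ( ( x - x ) * 7 ) >= 7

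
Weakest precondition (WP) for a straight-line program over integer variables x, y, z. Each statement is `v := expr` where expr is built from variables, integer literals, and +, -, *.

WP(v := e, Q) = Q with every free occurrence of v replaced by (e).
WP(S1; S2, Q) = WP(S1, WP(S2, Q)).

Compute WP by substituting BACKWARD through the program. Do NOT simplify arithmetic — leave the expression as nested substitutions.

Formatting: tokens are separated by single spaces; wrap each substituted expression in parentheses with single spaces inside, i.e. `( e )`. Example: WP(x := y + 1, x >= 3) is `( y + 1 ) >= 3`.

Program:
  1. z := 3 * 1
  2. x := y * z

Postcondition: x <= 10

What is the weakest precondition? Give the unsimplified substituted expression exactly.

post: x <= 10
stmt 2: x := y * z  -- replace 1 occurrence(s) of x with (y * z)
  => ( y * z ) <= 10
stmt 1: z := 3 * 1  -- replace 1 occurrence(s) of z with (3 * 1)
  => ( y * ( 3 * 1 ) ) <= 10

Answer: ( y * ( 3 * 1 ) ) <= 10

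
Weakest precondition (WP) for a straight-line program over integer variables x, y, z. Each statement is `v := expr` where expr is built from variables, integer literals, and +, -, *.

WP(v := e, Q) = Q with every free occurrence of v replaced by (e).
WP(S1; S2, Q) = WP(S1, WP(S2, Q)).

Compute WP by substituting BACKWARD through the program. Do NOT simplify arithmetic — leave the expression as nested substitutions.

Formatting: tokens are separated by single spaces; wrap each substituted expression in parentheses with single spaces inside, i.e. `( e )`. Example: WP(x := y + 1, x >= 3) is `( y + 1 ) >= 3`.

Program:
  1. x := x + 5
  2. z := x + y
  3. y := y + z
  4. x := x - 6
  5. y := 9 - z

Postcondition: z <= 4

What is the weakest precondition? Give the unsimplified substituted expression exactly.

Answer: ( ( x + 5 ) + y ) <= 4

Derivation:
post: z <= 4
stmt 5: y := 9 - z  -- replace 0 occurrence(s) of y with (9 - z)
  => z <= 4
stmt 4: x := x - 6  -- replace 0 occurrence(s) of x with (x - 6)
  => z <= 4
stmt 3: y := y + z  -- replace 0 occurrence(s) of y with (y + z)
  => z <= 4
stmt 2: z := x + y  -- replace 1 occurrence(s) of z with (x + y)
  => ( x + y ) <= 4
stmt 1: x := x + 5  -- replace 1 occurrence(s) of x with (x + 5)
  => ( ( x + 5 ) + y ) <= 4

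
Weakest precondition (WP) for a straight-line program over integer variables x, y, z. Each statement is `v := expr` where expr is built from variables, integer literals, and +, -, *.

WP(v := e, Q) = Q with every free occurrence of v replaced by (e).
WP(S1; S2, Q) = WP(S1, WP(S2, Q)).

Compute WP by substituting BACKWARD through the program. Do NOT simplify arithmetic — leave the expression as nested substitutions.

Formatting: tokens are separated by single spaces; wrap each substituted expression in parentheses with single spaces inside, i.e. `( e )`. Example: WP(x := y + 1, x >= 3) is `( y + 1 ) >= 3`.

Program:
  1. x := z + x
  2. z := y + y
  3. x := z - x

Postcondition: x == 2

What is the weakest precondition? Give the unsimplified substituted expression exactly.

post: x == 2
stmt 3: x := z - x  -- replace 1 occurrence(s) of x with (z - x)
  => ( z - x ) == 2
stmt 2: z := y + y  -- replace 1 occurrence(s) of z with (y + y)
  => ( ( y + y ) - x ) == 2
stmt 1: x := z + x  -- replace 1 occurrence(s) of x with (z + x)
  => ( ( y + y ) - ( z + x ) ) == 2

Answer: ( ( y + y ) - ( z + x ) ) == 2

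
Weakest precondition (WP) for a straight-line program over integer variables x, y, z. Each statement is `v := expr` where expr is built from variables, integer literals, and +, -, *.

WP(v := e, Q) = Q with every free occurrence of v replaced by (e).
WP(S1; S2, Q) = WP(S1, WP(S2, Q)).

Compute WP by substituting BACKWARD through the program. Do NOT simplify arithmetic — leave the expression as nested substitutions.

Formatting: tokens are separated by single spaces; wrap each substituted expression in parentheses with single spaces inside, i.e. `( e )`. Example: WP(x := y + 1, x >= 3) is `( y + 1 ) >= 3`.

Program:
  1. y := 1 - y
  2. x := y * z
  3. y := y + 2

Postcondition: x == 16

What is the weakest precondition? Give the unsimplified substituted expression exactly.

post: x == 16
stmt 3: y := y + 2  -- replace 0 occurrence(s) of y with (y + 2)
  => x == 16
stmt 2: x := y * z  -- replace 1 occurrence(s) of x with (y * z)
  => ( y * z ) == 16
stmt 1: y := 1 - y  -- replace 1 occurrence(s) of y with (1 - y)
  => ( ( 1 - y ) * z ) == 16

Answer: ( ( 1 - y ) * z ) == 16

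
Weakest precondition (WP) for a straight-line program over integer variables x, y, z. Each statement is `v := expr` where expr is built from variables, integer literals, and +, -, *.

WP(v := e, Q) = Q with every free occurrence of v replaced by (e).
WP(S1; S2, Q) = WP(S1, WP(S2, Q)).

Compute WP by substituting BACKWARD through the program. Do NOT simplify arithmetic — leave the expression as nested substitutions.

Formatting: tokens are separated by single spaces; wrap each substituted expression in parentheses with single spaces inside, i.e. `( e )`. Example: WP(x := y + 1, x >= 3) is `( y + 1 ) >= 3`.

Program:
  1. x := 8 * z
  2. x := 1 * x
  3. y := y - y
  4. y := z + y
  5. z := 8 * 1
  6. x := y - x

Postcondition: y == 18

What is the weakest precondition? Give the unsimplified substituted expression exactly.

Answer: ( z + ( y - y ) ) == 18

Derivation:
post: y == 18
stmt 6: x := y - x  -- replace 0 occurrence(s) of x with (y - x)
  => y == 18
stmt 5: z := 8 * 1  -- replace 0 occurrence(s) of z with (8 * 1)
  => y == 18
stmt 4: y := z + y  -- replace 1 occurrence(s) of y with (z + y)
  => ( z + y ) == 18
stmt 3: y := y - y  -- replace 1 occurrence(s) of y with (y - y)
  => ( z + ( y - y ) ) == 18
stmt 2: x := 1 * x  -- replace 0 occurrence(s) of x with (1 * x)
  => ( z + ( y - y ) ) == 18
stmt 1: x := 8 * z  -- replace 0 occurrence(s) of x with (8 * z)
  => ( z + ( y - y ) ) == 18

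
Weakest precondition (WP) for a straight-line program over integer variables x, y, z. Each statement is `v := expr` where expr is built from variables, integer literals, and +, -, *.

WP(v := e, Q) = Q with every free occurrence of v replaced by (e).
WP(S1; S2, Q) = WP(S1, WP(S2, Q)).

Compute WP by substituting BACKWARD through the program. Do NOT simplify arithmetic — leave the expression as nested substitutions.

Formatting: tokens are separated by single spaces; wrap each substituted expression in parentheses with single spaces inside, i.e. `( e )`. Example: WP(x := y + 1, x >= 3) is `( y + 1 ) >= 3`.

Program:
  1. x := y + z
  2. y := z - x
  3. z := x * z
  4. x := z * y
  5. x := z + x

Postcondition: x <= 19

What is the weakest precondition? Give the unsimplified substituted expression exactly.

Answer: ( ( ( y + z ) * z ) + ( ( ( y + z ) * z ) * ( z - ( y + z ) ) ) ) <= 19

Derivation:
post: x <= 19
stmt 5: x := z + x  -- replace 1 occurrence(s) of x with (z + x)
  => ( z + x ) <= 19
stmt 4: x := z * y  -- replace 1 occurrence(s) of x with (z * y)
  => ( z + ( z * y ) ) <= 19
stmt 3: z := x * z  -- replace 2 occurrence(s) of z with (x * z)
  => ( ( x * z ) + ( ( x * z ) * y ) ) <= 19
stmt 2: y := z - x  -- replace 1 occurrence(s) of y with (z - x)
  => ( ( x * z ) + ( ( x * z ) * ( z - x ) ) ) <= 19
stmt 1: x := y + z  -- replace 3 occurrence(s) of x with (y + z)
  => ( ( ( y + z ) * z ) + ( ( ( y + z ) * z ) * ( z - ( y + z ) ) ) ) <= 19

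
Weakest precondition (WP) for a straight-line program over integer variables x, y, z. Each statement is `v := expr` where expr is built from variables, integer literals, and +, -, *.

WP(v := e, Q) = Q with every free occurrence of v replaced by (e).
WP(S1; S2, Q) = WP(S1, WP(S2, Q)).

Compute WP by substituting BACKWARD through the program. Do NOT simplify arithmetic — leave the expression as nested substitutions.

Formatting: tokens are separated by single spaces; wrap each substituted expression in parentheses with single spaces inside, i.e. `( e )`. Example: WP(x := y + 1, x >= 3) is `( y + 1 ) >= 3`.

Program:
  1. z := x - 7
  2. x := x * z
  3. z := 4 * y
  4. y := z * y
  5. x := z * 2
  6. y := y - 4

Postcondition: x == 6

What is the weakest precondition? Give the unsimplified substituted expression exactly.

post: x == 6
stmt 6: y := y - 4  -- replace 0 occurrence(s) of y with (y - 4)
  => x == 6
stmt 5: x := z * 2  -- replace 1 occurrence(s) of x with (z * 2)
  => ( z * 2 ) == 6
stmt 4: y := z * y  -- replace 0 occurrence(s) of y with (z * y)
  => ( z * 2 ) == 6
stmt 3: z := 4 * y  -- replace 1 occurrence(s) of z with (4 * y)
  => ( ( 4 * y ) * 2 ) == 6
stmt 2: x := x * z  -- replace 0 occurrence(s) of x with (x * z)
  => ( ( 4 * y ) * 2 ) == 6
stmt 1: z := x - 7  -- replace 0 occurrence(s) of z with (x - 7)
  => ( ( 4 * y ) * 2 ) == 6

Answer: ( ( 4 * y ) * 2 ) == 6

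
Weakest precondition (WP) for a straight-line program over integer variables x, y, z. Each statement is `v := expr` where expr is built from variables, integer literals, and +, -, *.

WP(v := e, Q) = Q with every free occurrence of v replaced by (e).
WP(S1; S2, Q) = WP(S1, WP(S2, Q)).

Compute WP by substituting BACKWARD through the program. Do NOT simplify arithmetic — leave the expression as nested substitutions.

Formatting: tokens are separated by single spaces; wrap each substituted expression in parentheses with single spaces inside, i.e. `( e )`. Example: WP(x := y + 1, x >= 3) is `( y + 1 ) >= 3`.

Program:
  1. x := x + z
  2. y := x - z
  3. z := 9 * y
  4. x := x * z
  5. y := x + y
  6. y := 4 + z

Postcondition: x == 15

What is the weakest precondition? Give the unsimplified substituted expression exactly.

post: x == 15
stmt 6: y := 4 + z  -- replace 0 occurrence(s) of y with (4 + z)
  => x == 15
stmt 5: y := x + y  -- replace 0 occurrence(s) of y with (x + y)
  => x == 15
stmt 4: x := x * z  -- replace 1 occurrence(s) of x with (x * z)
  => ( x * z ) == 15
stmt 3: z := 9 * y  -- replace 1 occurrence(s) of z with (9 * y)
  => ( x * ( 9 * y ) ) == 15
stmt 2: y := x - z  -- replace 1 occurrence(s) of y with (x - z)
  => ( x * ( 9 * ( x - z ) ) ) == 15
stmt 1: x := x + z  -- replace 2 occurrence(s) of x with (x + z)
  => ( ( x + z ) * ( 9 * ( ( x + z ) - z ) ) ) == 15

Answer: ( ( x + z ) * ( 9 * ( ( x + z ) - z ) ) ) == 15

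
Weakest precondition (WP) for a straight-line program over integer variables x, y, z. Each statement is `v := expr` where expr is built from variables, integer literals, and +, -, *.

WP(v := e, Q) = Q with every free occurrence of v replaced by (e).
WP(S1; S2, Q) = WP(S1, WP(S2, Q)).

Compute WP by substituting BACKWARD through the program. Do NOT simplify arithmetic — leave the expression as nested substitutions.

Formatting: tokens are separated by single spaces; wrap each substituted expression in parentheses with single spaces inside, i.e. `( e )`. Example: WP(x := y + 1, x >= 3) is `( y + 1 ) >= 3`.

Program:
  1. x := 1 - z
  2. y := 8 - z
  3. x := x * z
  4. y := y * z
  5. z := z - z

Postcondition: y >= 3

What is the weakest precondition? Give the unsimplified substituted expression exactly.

post: y >= 3
stmt 5: z := z - z  -- replace 0 occurrence(s) of z with (z - z)
  => y >= 3
stmt 4: y := y * z  -- replace 1 occurrence(s) of y with (y * z)
  => ( y * z ) >= 3
stmt 3: x := x * z  -- replace 0 occurrence(s) of x with (x * z)
  => ( y * z ) >= 3
stmt 2: y := 8 - z  -- replace 1 occurrence(s) of y with (8 - z)
  => ( ( 8 - z ) * z ) >= 3
stmt 1: x := 1 - z  -- replace 0 occurrence(s) of x with (1 - z)
  => ( ( 8 - z ) * z ) >= 3

Answer: ( ( 8 - z ) * z ) >= 3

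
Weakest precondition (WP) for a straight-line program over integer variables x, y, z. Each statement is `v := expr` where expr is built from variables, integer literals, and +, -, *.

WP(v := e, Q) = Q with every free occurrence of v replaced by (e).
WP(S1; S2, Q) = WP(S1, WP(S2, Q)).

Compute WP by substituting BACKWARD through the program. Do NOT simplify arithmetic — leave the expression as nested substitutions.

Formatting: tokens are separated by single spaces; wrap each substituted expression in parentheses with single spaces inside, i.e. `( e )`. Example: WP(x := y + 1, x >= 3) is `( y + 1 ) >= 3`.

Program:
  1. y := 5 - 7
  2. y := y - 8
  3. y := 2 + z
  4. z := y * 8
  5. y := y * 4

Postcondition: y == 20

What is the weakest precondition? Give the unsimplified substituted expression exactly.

post: y == 20
stmt 5: y := y * 4  -- replace 1 occurrence(s) of y with (y * 4)
  => ( y * 4 ) == 20
stmt 4: z := y * 8  -- replace 0 occurrence(s) of z with (y * 8)
  => ( y * 4 ) == 20
stmt 3: y := 2 + z  -- replace 1 occurrence(s) of y with (2 + z)
  => ( ( 2 + z ) * 4 ) == 20
stmt 2: y := y - 8  -- replace 0 occurrence(s) of y with (y - 8)
  => ( ( 2 + z ) * 4 ) == 20
stmt 1: y := 5 - 7  -- replace 0 occurrence(s) of y with (5 - 7)
  => ( ( 2 + z ) * 4 ) == 20

Answer: ( ( 2 + z ) * 4 ) == 20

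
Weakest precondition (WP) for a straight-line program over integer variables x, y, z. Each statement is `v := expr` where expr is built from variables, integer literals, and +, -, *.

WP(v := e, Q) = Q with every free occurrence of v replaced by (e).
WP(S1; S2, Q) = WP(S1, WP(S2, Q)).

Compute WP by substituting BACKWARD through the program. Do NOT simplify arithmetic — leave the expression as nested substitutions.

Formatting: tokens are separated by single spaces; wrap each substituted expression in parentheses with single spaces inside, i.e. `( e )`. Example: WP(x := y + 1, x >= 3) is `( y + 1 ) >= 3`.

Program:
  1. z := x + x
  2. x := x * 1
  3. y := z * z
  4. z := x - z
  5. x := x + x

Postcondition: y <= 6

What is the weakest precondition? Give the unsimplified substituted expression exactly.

Answer: ( ( x + x ) * ( x + x ) ) <= 6

Derivation:
post: y <= 6
stmt 5: x := x + x  -- replace 0 occurrence(s) of x with (x + x)
  => y <= 6
stmt 4: z := x - z  -- replace 0 occurrence(s) of z with (x - z)
  => y <= 6
stmt 3: y := z * z  -- replace 1 occurrence(s) of y with (z * z)
  => ( z * z ) <= 6
stmt 2: x := x * 1  -- replace 0 occurrence(s) of x with (x * 1)
  => ( z * z ) <= 6
stmt 1: z := x + x  -- replace 2 occurrence(s) of z with (x + x)
  => ( ( x + x ) * ( x + x ) ) <= 6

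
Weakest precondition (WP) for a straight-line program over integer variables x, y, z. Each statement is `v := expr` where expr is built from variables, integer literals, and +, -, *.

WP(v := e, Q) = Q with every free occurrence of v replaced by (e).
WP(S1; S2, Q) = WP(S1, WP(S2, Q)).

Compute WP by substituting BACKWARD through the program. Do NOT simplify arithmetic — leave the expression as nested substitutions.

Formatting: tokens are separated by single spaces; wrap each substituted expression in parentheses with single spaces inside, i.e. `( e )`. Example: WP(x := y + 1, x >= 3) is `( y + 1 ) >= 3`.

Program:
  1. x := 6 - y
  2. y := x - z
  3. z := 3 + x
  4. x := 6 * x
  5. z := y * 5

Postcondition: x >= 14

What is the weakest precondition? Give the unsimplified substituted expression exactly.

post: x >= 14
stmt 5: z := y * 5  -- replace 0 occurrence(s) of z with (y * 5)
  => x >= 14
stmt 4: x := 6 * x  -- replace 1 occurrence(s) of x with (6 * x)
  => ( 6 * x ) >= 14
stmt 3: z := 3 + x  -- replace 0 occurrence(s) of z with (3 + x)
  => ( 6 * x ) >= 14
stmt 2: y := x - z  -- replace 0 occurrence(s) of y with (x - z)
  => ( 6 * x ) >= 14
stmt 1: x := 6 - y  -- replace 1 occurrence(s) of x with (6 - y)
  => ( 6 * ( 6 - y ) ) >= 14

Answer: ( 6 * ( 6 - y ) ) >= 14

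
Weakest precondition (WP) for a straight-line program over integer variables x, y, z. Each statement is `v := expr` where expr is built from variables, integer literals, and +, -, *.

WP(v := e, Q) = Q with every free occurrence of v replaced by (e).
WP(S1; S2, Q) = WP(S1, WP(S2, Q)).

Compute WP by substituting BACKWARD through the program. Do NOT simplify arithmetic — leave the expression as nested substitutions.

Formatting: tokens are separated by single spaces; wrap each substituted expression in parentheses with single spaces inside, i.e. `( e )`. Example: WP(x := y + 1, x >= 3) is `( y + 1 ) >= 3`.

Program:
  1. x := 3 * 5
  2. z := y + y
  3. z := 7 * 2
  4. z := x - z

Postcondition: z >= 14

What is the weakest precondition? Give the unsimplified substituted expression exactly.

post: z >= 14
stmt 4: z := x - z  -- replace 1 occurrence(s) of z with (x - z)
  => ( x - z ) >= 14
stmt 3: z := 7 * 2  -- replace 1 occurrence(s) of z with (7 * 2)
  => ( x - ( 7 * 2 ) ) >= 14
stmt 2: z := y + y  -- replace 0 occurrence(s) of z with (y + y)
  => ( x - ( 7 * 2 ) ) >= 14
stmt 1: x := 3 * 5  -- replace 1 occurrence(s) of x with (3 * 5)
  => ( ( 3 * 5 ) - ( 7 * 2 ) ) >= 14

Answer: ( ( 3 * 5 ) - ( 7 * 2 ) ) >= 14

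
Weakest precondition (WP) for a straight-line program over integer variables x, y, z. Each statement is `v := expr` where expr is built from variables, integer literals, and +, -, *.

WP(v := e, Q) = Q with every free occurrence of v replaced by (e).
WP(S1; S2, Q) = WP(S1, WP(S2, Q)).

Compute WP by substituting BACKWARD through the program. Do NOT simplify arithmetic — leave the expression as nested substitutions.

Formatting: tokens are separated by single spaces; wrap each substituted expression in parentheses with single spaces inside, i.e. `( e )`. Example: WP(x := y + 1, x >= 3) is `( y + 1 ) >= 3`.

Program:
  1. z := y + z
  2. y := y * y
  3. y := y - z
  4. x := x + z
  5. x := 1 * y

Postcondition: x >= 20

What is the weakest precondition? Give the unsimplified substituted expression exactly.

Answer: ( 1 * ( ( y * y ) - ( y + z ) ) ) >= 20

Derivation:
post: x >= 20
stmt 5: x := 1 * y  -- replace 1 occurrence(s) of x with (1 * y)
  => ( 1 * y ) >= 20
stmt 4: x := x + z  -- replace 0 occurrence(s) of x with (x + z)
  => ( 1 * y ) >= 20
stmt 3: y := y - z  -- replace 1 occurrence(s) of y with (y - z)
  => ( 1 * ( y - z ) ) >= 20
stmt 2: y := y * y  -- replace 1 occurrence(s) of y with (y * y)
  => ( 1 * ( ( y * y ) - z ) ) >= 20
stmt 1: z := y + z  -- replace 1 occurrence(s) of z with (y + z)
  => ( 1 * ( ( y * y ) - ( y + z ) ) ) >= 20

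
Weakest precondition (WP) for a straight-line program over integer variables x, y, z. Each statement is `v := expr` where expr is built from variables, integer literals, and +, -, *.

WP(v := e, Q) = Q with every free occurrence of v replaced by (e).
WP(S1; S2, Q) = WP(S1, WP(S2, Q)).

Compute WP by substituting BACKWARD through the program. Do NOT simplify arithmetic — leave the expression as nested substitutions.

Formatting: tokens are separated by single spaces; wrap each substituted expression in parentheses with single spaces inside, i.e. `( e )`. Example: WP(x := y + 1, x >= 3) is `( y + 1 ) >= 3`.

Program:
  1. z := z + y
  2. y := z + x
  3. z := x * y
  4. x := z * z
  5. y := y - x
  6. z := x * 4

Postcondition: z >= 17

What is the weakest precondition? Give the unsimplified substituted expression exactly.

post: z >= 17
stmt 6: z := x * 4  -- replace 1 occurrence(s) of z with (x * 4)
  => ( x * 4 ) >= 17
stmt 5: y := y - x  -- replace 0 occurrence(s) of y with (y - x)
  => ( x * 4 ) >= 17
stmt 4: x := z * z  -- replace 1 occurrence(s) of x with (z * z)
  => ( ( z * z ) * 4 ) >= 17
stmt 3: z := x * y  -- replace 2 occurrence(s) of z with (x * y)
  => ( ( ( x * y ) * ( x * y ) ) * 4 ) >= 17
stmt 2: y := z + x  -- replace 2 occurrence(s) of y with (z + x)
  => ( ( ( x * ( z + x ) ) * ( x * ( z + x ) ) ) * 4 ) >= 17
stmt 1: z := z + y  -- replace 2 occurrence(s) of z with (z + y)
  => ( ( ( x * ( ( z + y ) + x ) ) * ( x * ( ( z + y ) + x ) ) ) * 4 ) >= 17

Answer: ( ( ( x * ( ( z + y ) + x ) ) * ( x * ( ( z + y ) + x ) ) ) * 4 ) >= 17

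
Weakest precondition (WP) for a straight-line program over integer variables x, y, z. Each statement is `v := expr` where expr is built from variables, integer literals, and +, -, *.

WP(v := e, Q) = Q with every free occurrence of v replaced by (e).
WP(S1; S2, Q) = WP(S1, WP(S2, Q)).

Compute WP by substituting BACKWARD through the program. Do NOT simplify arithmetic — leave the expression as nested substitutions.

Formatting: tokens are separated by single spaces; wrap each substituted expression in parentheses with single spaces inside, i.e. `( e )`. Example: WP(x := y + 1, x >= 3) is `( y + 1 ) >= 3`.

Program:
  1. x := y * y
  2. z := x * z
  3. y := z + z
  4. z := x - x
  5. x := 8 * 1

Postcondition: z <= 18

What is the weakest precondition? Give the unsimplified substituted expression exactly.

Answer: ( ( y * y ) - ( y * y ) ) <= 18

Derivation:
post: z <= 18
stmt 5: x := 8 * 1  -- replace 0 occurrence(s) of x with (8 * 1)
  => z <= 18
stmt 4: z := x - x  -- replace 1 occurrence(s) of z with (x - x)
  => ( x - x ) <= 18
stmt 3: y := z + z  -- replace 0 occurrence(s) of y with (z + z)
  => ( x - x ) <= 18
stmt 2: z := x * z  -- replace 0 occurrence(s) of z with (x * z)
  => ( x - x ) <= 18
stmt 1: x := y * y  -- replace 2 occurrence(s) of x with (y * y)
  => ( ( y * y ) - ( y * y ) ) <= 18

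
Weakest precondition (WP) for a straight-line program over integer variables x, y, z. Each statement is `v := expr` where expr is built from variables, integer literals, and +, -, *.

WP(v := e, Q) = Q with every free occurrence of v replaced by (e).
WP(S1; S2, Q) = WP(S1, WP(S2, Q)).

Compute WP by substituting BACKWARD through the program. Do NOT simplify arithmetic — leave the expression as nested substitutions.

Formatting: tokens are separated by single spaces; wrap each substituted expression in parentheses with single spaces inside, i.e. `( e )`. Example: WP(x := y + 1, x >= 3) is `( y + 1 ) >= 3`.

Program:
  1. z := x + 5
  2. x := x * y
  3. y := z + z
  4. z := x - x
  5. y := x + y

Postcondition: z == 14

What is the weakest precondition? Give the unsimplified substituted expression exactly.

post: z == 14
stmt 5: y := x + y  -- replace 0 occurrence(s) of y with (x + y)
  => z == 14
stmt 4: z := x - x  -- replace 1 occurrence(s) of z with (x - x)
  => ( x - x ) == 14
stmt 3: y := z + z  -- replace 0 occurrence(s) of y with (z + z)
  => ( x - x ) == 14
stmt 2: x := x * y  -- replace 2 occurrence(s) of x with (x * y)
  => ( ( x * y ) - ( x * y ) ) == 14
stmt 1: z := x + 5  -- replace 0 occurrence(s) of z with (x + 5)
  => ( ( x * y ) - ( x * y ) ) == 14

Answer: ( ( x * y ) - ( x * y ) ) == 14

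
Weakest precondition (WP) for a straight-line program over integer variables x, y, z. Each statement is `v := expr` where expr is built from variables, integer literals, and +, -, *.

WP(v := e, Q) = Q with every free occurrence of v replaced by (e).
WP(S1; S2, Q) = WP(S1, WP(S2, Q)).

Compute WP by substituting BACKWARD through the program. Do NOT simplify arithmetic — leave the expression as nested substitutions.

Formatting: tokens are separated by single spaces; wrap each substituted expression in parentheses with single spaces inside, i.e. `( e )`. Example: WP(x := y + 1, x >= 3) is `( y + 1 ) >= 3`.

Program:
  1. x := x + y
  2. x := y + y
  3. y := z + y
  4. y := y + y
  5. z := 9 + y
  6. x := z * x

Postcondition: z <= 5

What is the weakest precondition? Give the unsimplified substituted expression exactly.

post: z <= 5
stmt 6: x := z * x  -- replace 0 occurrence(s) of x with (z * x)
  => z <= 5
stmt 5: z := 9 + y  -- replace 1 occurrence(s) of z with (9 + y)
  => ( 9 + y ) <= 5
stmt 4: y := y + y  -- replace 1 occurrence(s) of y with (y + y)
  => ( 9 + ( y + y ) ) <= 5
stmt 3: y := z + y  -- replace 2 occurrence(s) of y with (z + y)
  => ( 9 + ( ( z + y ) + ( z + y ) ) ) <= 5
stmt 2: x := y + y  -- replace 0 occurrence(s) of x with (y + y)
  => ( 9 + ( ( z + y ) + ( z + y ) ) ) <= 5
stmt 1: x := x + y  -- replace 0 occurrence(s) of x with (x + y)
  => ( 9 + ( ( z + y ) + ( z + y ) ) ) <= 5

Answer: ( 9 + ( ( z + y ) + ( z + y ) ) ) <= 5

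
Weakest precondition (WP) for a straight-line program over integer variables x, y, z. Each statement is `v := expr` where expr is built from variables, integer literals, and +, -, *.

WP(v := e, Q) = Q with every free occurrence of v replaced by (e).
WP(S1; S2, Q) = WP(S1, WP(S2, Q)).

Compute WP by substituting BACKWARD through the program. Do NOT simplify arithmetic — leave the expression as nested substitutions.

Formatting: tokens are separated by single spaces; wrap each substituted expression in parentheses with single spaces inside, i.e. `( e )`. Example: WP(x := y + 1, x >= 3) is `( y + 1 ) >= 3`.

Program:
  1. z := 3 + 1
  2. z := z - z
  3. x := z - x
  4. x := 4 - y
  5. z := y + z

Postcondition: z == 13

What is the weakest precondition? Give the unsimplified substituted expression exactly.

Answer: ( y + ( ( 3 + 1 ) - ( 3 + 1 ) ) ) == 13

Derivation:
post: z == 13
stmt 5: z := y + z  -- replace 1 occurrence(s) of z with (y + z)
  => ( y + z ) == 13
stmt 4: x := 4 - y  -- replace 0 occurrence(s) of x with (4 - y)
  => ( y + z ) == 13
stmt 3: x := z - x  -- replace 0 occurrence(s) of x with (z - x)
  => ( y + z ) == 13
stmt 2: z := z - z  -- replace 1 occurrence(s) of z with (z - z)
  => ( y + ( z - z ) ) == 13
stmt 1: z := 3 + 1  -- replace 2 occurrence(s) of z with (3 + 1)
  => ( y + ( ( 3 + 1 ) - ( 3 + 1 ) ) ) == 13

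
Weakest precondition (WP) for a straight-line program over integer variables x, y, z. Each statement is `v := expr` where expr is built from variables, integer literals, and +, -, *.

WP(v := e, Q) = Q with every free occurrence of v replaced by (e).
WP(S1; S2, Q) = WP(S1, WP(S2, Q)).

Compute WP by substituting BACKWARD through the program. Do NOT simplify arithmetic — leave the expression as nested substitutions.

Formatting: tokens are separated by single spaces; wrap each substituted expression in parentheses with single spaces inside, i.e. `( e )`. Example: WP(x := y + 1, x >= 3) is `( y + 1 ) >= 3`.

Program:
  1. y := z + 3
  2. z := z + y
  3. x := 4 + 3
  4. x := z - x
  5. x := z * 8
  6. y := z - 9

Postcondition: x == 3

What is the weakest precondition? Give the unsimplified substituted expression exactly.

post: x == 3
stmt 6: y := z - 9  -- replace 0 occurrence(s) of y with (z - 9)
  => x == 3
stmt 5: x := z * 8  -- replace 1 occurrence(s) of x with (z * 8)
  => ( z * 8 ) == 3
stmt 4: x := z - x  -- replace 0 occurrence(s) of x with (z - x)
  => ( z * 8 ) == 3
stmt 3: x := 4 + 3  -- replace 0 occurrence(s) of x with (4 + 3)
  => ( z * 8 ) == 3
stmt 2: z := z + y  -- replace 1 occurrence(s) of z with (z + y)
  => ( ( z + y ) * 8 ) == 3
stmt 1: y := z + 3  -- replace 1 occurrence(s) of y with (z + 3)
  => ( ( z + ( z + 3 ) ) * 8 ) == 3

Answer: ( ( z + ( z + 3 ) ) * 8 ) == 3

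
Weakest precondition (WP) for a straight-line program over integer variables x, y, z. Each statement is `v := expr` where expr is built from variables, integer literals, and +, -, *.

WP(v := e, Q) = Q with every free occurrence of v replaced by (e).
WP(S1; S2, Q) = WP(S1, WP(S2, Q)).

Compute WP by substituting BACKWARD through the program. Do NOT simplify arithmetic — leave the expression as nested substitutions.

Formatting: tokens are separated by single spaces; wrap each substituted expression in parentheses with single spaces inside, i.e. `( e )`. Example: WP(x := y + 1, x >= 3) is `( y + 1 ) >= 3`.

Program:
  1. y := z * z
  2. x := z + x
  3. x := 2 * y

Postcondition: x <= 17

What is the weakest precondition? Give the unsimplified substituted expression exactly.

post: x <= 17
stmt 3: x := 2 * y  -- replace 1 occurrence(s) of x with (2 * y)
  => ( 2 * y ) <= 17
stmt 2: x := z + x  -- replace 0 occurrence(s) of x with (z + x)
  => ( 2 * y ) <= 17
stmt 1: y := z * z  -- replace 1 occurrence(s) of y with (z * z)
  => ( 2 * ( z * z ) ) <= 17

Answer: ( 2 * ( z * z ) ) <= 17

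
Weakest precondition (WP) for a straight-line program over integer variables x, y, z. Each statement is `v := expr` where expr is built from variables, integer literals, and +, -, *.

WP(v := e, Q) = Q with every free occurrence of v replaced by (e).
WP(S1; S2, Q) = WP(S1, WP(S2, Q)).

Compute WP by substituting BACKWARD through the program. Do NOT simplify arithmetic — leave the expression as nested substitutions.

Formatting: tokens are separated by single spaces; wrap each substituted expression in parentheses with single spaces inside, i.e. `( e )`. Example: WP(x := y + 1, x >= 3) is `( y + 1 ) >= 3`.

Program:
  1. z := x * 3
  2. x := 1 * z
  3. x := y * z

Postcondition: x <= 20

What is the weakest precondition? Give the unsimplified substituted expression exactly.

post: x <= 20
stmt 3: x := y * z  -- replace 1 occurrence(s) of x with (y * z)
  => ( y * z ) <= 20
stmt 2: x := 1 * z  -- replace 0 occurrence(s) of x with (1 * z)
  => ( y * z ) <= 20
stmt 1: z := x * 3  -- replace 1 occurrence(s) of z with (x * 3)
  => ( y * ( x * 3 ) ) <= 20

Answer: ( y * ( x * 3 ) ) <= 20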